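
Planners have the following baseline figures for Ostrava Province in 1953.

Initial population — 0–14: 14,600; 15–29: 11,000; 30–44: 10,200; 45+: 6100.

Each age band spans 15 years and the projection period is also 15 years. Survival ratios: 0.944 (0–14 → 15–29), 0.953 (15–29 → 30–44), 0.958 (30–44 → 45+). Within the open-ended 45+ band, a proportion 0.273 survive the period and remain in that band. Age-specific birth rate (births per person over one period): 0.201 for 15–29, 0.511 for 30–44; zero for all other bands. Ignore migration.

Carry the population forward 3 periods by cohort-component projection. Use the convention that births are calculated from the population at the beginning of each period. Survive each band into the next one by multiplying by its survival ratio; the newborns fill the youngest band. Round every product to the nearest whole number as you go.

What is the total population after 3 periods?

Period 1.
Births: 11000 × 0.201 = 2211, 10200 × 0.511 = 5212 → 7423
15–29: 14600 × 0.944 = 13782
30–44: 11000 × 0.953 = 10483
45+: 10200 × 0.958 + 6100 × 0.273 = 9772 + 1665 = 11437
Population now: 0–14=7423, 15–29=13782, 30–44=10483, 45+=11437
Period 2.
Births: 13782 × 0.201 = 2770, 10483 × 0.511 = 5357 → 8127
15–29: 7423 × 0.944 = 7007
30–44: 13782 × 0.953 = 13134
45+: 10483 × 0.958 + 11437 × 0.273 = 10043 + 3122 = 13165
Population now: 0–14=8127, 15–29=7007, 30–44=13134, 45+=13165
Period 3.
Births: 7007 × 0.201 = 1408, 13134 × 0.511 = 6711 → 8119
15–29: 8127 × 0.944 = 7672
30–44: 7007 × 0.953 = 6678
45+: 13134 × 0.958 + 13165 × 0.273 = 12582 + 3594 = 16176
Population now: 0–14=8119, 15–29=7672, 30–44=6678, 45+=16176
Total after period 3: 8119 + 7672 + 6678 + 16176 = 38645

38645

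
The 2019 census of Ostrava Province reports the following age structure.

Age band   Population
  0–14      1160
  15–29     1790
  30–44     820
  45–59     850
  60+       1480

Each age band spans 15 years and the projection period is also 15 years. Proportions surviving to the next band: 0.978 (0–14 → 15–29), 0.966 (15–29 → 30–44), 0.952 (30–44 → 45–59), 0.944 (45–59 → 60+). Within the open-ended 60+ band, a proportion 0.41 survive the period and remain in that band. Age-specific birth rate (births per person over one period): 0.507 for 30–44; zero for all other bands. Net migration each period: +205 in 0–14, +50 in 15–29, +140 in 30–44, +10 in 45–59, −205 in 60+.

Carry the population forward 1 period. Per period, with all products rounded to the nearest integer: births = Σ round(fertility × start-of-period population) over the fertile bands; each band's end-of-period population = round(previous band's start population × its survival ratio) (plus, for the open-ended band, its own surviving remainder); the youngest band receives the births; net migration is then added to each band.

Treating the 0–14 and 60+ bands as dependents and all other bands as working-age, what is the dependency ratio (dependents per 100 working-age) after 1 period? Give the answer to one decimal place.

Numbering the groups 1..5 from youngest to oldest:
[period 1]
Births: 820 × 0.507 = 416
Group 2: 1160 × 0.978 = 1134
Group 3: 1790 × 0.966 = 1729
Group 4: 820 × 0.952 = 781
Group 5: 850 × 0.944 + 1480 × 0.41 = 802 + 607 = 1409
Net migration: Group 1 + 205 → 621; Group 2 + 50 → 1184; Group 3 + 140 → 1869; Group 4 + 10 → 791; Group 5 − 205 → 1204
Population now: 0–14=621, 15–29=1184, 30–44=1869, 45–59=791, 60+=1204
Dependents (band 0–14 + band 60+) = 621 + 1204 = 1825; working-age = 3844; ratio = 1825/3844 × 100 = 47.5

47.5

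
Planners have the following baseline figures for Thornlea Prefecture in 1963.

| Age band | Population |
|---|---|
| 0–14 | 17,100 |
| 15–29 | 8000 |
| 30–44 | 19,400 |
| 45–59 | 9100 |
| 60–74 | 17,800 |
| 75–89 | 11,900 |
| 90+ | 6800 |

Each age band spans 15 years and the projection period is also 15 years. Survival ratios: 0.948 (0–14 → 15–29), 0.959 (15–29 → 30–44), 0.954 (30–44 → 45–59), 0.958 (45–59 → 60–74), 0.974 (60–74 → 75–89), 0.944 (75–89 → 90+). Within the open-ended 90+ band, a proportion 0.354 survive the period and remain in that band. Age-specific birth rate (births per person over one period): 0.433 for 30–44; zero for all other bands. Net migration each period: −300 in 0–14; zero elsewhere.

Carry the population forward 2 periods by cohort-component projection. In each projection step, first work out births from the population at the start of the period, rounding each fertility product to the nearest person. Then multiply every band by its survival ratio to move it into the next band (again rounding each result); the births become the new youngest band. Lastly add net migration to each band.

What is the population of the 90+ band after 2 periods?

After projecting period 1:
Births: 19400 * 0.433 = 8400
15–29: 17100 * 0.948 = 16211
30–44: 8000 * 0.959 = 7672
45–59: 19400 * 0.954 = 18508
60–74: 9100 * 0.958 = 8718
75–89: 17800 * 0.974 = 17337
90+: 11900 * 0.944 + 6800 * 0.354 = 11234 + 2407 = 13641
Net migration: 0–14 − 300 → 8100
End of period: [8100, 16211, 7672, 18508, 8718, 17337, 13641]
After projecting period 2:
Births: 7672 * 0.433 = 3322
15–29: 8100 * 0.948 = 7679
30–44: 16211 * 0.959 = 15546
45–59: 7672 * 0.954 = 7319
60–74: 18508 * 0.958 = 17731
75–89: 8718 * 0.974 = 8491
90+: 17337 * 0.944 + 13641 * 0.354 = 16366 + 4829 = 21195
Net migration: 0–14 − 300 → 3022
End of period: [3022, 7679, 15546, 7319, 17731, 8491, 21195]

21195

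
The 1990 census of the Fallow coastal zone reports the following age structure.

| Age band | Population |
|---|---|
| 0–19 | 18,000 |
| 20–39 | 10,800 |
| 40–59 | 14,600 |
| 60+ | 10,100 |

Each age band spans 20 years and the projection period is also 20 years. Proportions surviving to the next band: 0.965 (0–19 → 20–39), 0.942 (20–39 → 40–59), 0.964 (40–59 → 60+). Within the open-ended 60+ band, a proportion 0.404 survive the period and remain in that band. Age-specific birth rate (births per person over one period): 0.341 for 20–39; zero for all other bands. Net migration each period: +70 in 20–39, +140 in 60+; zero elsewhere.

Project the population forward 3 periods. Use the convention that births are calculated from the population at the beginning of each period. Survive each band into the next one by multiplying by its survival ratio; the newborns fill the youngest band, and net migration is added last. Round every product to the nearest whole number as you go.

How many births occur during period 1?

3683

Period 1.
Births: 10800 * 0.341 = 3683
20–39: 18000 * 0.965 = 17370
40–59: 10800 * 0.942 = 10174
60+: 14600 * 0.964 + 10100 * 0.404 = 14074 + 4080 = 18154
Net migration: 20–39 + 70 → 17440; 60+ + 140 → 18294
Giving 3683 / 17440 / 10174 / 18294.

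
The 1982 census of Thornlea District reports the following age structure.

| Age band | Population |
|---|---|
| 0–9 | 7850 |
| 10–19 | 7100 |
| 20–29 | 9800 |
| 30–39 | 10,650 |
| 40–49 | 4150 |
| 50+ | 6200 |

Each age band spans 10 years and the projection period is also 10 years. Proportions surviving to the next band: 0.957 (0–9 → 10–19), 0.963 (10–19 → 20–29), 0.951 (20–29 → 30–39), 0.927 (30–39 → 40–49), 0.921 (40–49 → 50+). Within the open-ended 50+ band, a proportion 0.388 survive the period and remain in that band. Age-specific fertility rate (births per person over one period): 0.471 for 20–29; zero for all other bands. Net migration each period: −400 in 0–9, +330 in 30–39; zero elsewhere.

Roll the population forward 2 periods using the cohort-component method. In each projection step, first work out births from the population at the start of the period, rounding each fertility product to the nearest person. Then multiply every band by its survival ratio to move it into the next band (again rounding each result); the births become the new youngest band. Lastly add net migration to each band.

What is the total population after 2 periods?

41376

Let band 1 be 0–9 through band 6 = 50+.
Period 1.
Births: 9800 × 0.471 = 4616
Band 2: 7850 × 0.957 = 7512
Band 3: 7100 × 0.963 = 6837
Band 4: 9800 × 0.951 = 9320
Band 5: 10650 × 0.927 = 9873
Band 6: 4150 × 0.921 + 6200 × 0.388 = 3822 + 2406 = 6228
Net migration: Band 1 − 400 → 4216; Band 4 + 330 → 9650
→ [4216, 7512, 6837, 9650, 9873, 6228]
Period 2.
Births: 6837 × 0.471 = 3220
Band 2: 4216 × 0.957 = 4035
Band 3: 7512 × 0.963 = 7234
Band 4: 6837 × 0.951 = 6502
Band 5: 9650 × 0.927 = 8946
Band 6: 9873 × 0.921 + 6228 × 0.388 = 9093 + 2416 = 11509
Net migration: Band 1 − 400 → 2820; Band 4 + 330 → 6832
→ [2820, 4035, 7234, 6832, 8946, 11509]
Total after period 2: 2820 + 4035 + 7234 + 6832 + 8946 + 11509 = 41376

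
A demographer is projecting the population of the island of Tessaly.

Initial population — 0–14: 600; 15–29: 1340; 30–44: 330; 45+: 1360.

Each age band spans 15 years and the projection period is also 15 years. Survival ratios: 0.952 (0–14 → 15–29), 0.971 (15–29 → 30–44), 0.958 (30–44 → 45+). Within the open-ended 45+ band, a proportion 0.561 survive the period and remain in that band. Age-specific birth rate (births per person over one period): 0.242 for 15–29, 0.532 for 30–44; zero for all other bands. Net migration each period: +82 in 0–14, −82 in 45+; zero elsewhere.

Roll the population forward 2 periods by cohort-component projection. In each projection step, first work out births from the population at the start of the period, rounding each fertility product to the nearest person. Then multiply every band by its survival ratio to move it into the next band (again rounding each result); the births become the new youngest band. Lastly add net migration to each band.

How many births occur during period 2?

830

Period 1.
Births: 1340 × 0.242 = 324 ; 330 × 0.532 = 176 ⇒ total 500
15–29: 600 × 0.952 = 571
30–44: 1340 × 0.971 = 1301
45+: 330 × 0.958 + 1360 × 0.561 = 316 + 763 = 1079
Net migration: 0–14 + 82 → 582; 45+ − 82 → 997
Giving 582 / 571 / 1301 / 997.
Period 2.
Births: 571 × 0.242 = 138 ; 1301 × 0.532 = 692 ⇒ total 830
15–29: 582 × 0.952 = 554
30–44: 571 × 0.971 = 554
45+: 1301 × 0.958 + 997 × 0.561 = 1246 + 559 = 1805
Net migration: 0–14 + 82 → 912; 45+ − 82 → 1723
Giving 912 / 554 / 554 / 1723.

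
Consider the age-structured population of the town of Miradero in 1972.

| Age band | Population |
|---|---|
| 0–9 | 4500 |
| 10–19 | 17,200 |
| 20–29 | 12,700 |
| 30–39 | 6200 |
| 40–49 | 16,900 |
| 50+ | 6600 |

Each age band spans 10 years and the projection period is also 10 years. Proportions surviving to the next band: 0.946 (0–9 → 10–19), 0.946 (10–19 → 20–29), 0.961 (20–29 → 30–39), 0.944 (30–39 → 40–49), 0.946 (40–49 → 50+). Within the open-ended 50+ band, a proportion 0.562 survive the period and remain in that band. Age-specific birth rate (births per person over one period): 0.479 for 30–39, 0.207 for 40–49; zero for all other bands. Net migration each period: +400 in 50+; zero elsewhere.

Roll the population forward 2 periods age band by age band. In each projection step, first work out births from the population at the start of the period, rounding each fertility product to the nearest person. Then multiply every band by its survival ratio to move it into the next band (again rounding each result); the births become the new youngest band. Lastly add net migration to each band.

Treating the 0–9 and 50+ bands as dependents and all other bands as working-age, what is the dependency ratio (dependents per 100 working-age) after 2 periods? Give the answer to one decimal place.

65.1

Let group 1 be 0–9 through group 6 = 50+.
Period 1:
Births: 6200 × 0.479 = 2970, 16900 × 0.207 = 3498 ⇒ total 6468
Group 2: 4500 × 0.946 = 4257
Group 3: 17200 × 0.946 = 16271
Group 4: 12700 × 0.961 = 12205
Group 5: 6200 × 0.944 = 5853
Group 6: 16900 × 0.946 + 6600 × 0.562 = 15987 + 3709 = 19696
Net migration: Group 6 + 400 → 20096
→ [6468, 4257, 16271, 12205, 5853, 20096]
Period 2:
Births: 12205 × 0.479 = 5846, 5853 × 0.207 = 1212 ⇒ total 7058
Group 2: 6468 × 0.946 = 6119
Group 3: 4257 × 0.946 = 4027
Group 4: 16271 × 0.961 = 15636
Group 5: 12205 × 0.944 = 11522
Group 6: 5853 × 0.946 + 20096 × 0.562 = 5537 + 11294 = 16831
Net migration: Group 6 + 400 → 17231
→ [7058, 6119, 4027, 15636, 11522, 17231]
Dependents (band 0–9 + band 50+) = 7058 + 17231 = 24289; working-age = 37304; ratio = 24289/37304 × 100 = 65.1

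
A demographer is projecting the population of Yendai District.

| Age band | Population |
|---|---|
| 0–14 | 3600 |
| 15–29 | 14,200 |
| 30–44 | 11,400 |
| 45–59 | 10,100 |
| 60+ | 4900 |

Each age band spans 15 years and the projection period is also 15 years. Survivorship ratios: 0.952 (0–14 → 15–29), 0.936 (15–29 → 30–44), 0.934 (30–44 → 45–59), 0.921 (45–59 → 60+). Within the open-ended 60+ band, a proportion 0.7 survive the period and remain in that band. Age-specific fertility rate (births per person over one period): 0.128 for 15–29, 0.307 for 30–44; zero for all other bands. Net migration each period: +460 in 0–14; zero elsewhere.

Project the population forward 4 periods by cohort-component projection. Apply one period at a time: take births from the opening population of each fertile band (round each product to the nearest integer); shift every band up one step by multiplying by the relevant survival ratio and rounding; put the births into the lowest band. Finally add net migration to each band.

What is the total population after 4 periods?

33874

Let band 1 be 0–14 through band 5 = 60+.
— Period 1 —
Births: 14200 × 0.128 = 1818 ; 11400 × 0.307 = 3500 → total 5318
Band 2: 3600 × 0.952 = 3427
Band 3: 14200 × 0.936 = 13291
Band 4: 11400 × 0.934 = 10648
Band 5: 10100 × 0.921 + 4900 × 0.7 = 9302 + 3430 = 12732
Net migration: Band 1 + 460 → 5778
Giving 5778 / 3427 / 13291 / 10648 / 12732.
— Period 2 —
Births: 3427 × 0.128 = 439 ; 13291 × 0.307 = 4080 → total 4519
Band 2: 5778 × 0.952 = 5501
Band 3: 3427 × 0.936 = 3208
Band 4: 13291 × 0.934 = 12414
Band 5: 10648 × 0.921 + 12732 × 0.7 = 9807 + 8912 = 18719
Net migration: Band 1 + 460 → 4979
Giving 4979 / 5501 / 3208 / 12414 / 18719.
— Period 3 —
Births: 5501 × 0.128 = 704 ; 3208 × 0.307 = 985 → total 1689
Band 2: 4979 × 0.952 = 4740
Band 3: 5501 × 0.936 = 5149
Band 4: 3208 × 0.934 = 2996
Band 5: 12414 × 0.921 + 18719 × 0.7 = 11433 + 13103 = 24536
Net migration: Band 1 + 460 → 2149
Giving 2149 / 4740 / 5149 / 2996 / 24536.
— Period 4 —
Births: 4740 × 0.128 = 607 ; 5149 × 0.307 = 1581 → total 2188
Band 2: 2149 × 0.952 = 2046
Band 3: 4740 × 0.936 = 4437
Band 4: 5149 × 0.934 = 4809
Band 5: 2996 × 0.921 + 24536 × 0.7 = 2759 + 17175 = 19934
Net migration: Band 1 + 460 → 2648
Giving 2648 / 2046 / 4437 / 4809 / 19934.
Total after period 4: 2648 + 2046 + 4437 + 4809 + 19934 = 33874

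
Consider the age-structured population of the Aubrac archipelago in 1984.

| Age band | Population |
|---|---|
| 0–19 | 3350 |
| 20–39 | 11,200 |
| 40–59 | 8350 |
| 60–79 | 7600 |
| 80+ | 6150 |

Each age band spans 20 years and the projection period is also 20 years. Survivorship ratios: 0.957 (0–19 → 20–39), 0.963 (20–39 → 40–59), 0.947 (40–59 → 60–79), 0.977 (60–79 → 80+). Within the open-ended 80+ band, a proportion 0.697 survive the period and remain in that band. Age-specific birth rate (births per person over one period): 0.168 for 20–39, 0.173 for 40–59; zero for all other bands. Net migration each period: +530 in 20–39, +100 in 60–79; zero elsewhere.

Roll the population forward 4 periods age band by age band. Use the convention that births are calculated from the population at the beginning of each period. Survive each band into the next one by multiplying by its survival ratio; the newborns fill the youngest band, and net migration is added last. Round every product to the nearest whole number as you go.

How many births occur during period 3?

[period 1]
Births: 11200 × 0.168 = 1882 ; 8350 × 0.173 = 1445 — total 3327
20–39: 3350 × 0.957 = 3206
40–59: 11200 × 0.963 = 10786
60–79: 8350 × 0.947 = 7907
80+: 7600 × 0.977 + 6150 × 0.697 = 7425 + 4287 = 11712
Net migration: 20–39 + 530 → 3736; 60–79 + 100 → 8007
Population now: 0–19=3327, 20–39=3736, 40–59=10786, 60–79=8007, 80+=11712
[period 2]
Births: 3736 × 0.168 = 628 ; 10786 × 0.173 = 1866 — total 2494
20–39: 3327 × 0.957 = 3184
40–59: 3736 × 0.963 = 3598
60–79: 10786 × 0.947 = 10214
80+: 8007 × 0.977 + 11712 × 0.697 = 7823 + 8163 = 15986
Net migration: 20–39 + 530 → 3714; 60–79 + 100 → 10314
Population now: 0–19=2494, 20–39=3714, 40–59=3598, 60–79=10314, 80+=15986
[period 3]
Births: 3714 × 0.168 = 624 ; 3598 × 0.173 = 622 — total 1246
20–39: 2494 × 0.957 = 2387
40–59: 3714 × 0.963 = 3577
60–79: 3598 × 0.947 = 3407
80+: 10314 × 0.977 + 15986 × 0.697 = 10077 + 11142 = 21219
Net migration: 20–39 + 530 → 2917; 60–79 + 100 → 3507
Population now: 0–19=1246, 20–39=2917, 40–59=3577, 60–79=3507, 80+=21219

1246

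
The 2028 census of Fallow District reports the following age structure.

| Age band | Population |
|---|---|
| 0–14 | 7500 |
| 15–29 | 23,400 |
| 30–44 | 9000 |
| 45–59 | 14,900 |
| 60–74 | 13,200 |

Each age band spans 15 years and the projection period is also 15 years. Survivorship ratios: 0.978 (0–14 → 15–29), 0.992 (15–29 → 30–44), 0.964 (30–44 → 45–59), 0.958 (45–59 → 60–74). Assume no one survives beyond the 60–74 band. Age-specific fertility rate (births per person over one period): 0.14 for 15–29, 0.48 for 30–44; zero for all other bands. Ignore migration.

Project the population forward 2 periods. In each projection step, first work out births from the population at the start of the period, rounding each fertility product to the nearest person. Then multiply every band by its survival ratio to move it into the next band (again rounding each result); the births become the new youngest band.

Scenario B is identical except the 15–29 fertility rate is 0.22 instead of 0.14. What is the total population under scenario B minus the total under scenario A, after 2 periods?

[period 1]
Births: 23400 * 0.14 = 3276, 9000 * 0.48 = 4320 — total 7596
15–29: 7500 * 0.978 = 7335
30–44: 23400 * 0.992 = 23213
45–59: 9000 * 0.964 = 8676
60–74: 14900 * 0.958 = 14274
End of period: [7596, 7335, 23213, 8676, 14274]
[period 2]
Births: 7335 * 0.14 = 1027, 23213 * 0.48 = 11142 — total 12169
15–29: 7596 * 0.978 = 7429
30–44: 7335 * 0.992 = 7276
45–59: 23213 * 0.964 = 22377
60–74: 8676 * 0.958 = 8312
End of period: [12169, 7429, 7276, 22377, 8312]
Scenario A total after 2 periods: 57563
Scenario B projection —
[period 1]
Births: 23400 * 0.22 = 5148, 9000 * 0.48 = 4320 — total 9468
15–29: 7500 * 0.978 = 7335
30–44: 23400 * 0.992 = 23213
45–59: 9000 * 0.964 = 8676
60–74: 14900 * 0.958 = 14274
End of period: [9468, 7335, 23213, 8676, 14274]
[period 2]
Births: 7335 * 0.22 = 1614, 23213 * 0.48 = 11142 — total 12756
15–29: 9468 * 0.978 = 9260
30–44: 7335 * 0.992 = 7276
45–59: 23213 * 0.964 = 22377
60–74: 8676 * 0.958 = 8312
End of period: [12756, 9260, 7276, 22377, 8312]
Scenario B total after 2 periods: 59981
Difference B − A = 59981 − 57563 = 2418

2418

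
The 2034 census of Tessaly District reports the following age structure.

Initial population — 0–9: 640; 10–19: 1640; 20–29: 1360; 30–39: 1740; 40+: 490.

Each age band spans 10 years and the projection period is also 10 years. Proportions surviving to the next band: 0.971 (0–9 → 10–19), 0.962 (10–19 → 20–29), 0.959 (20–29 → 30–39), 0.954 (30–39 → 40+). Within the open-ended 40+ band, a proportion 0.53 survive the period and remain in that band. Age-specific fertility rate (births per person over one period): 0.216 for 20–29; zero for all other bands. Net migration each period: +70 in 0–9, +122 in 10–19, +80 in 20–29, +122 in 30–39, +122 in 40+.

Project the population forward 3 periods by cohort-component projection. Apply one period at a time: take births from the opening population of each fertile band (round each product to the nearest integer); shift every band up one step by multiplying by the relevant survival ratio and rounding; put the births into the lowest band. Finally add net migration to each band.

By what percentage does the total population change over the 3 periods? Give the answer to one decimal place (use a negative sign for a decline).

-9.5

Numbering the bands 1..5 from youngest to oldest:
[period 1]
Births: 1360 × 0.216 = 294
Band 2: 640 × 0.971 = 621
Band 3: 1640 × 0.962 = 1578
Band 4: 1360 × 0.959 = 1304
Band 5: 1740 × 0.954 + 490 × 0.53 = 1660 + 260 = 1920
Net migration: Band 1 + 70 → 364; Band 2 + 122 → 743; Band 3 + 80 → 1658; Band 4 + 122 → 1426; Band 5 + 122 → 2042
→ [364, 743, 1658, 1426, 2042]
[period 2]
Births: 1658 × 0.216 = 358
Band 2: 364 × 0.971 = 353
Band 3: 743 × 0.962 = 715
Band 4: 1658 × 0.959 = 1590
Band 5: 1426 × 0.954 + 2042 × 0.53 = 1360 + 1082 = 2442
Net migration: Band 1 + 70 → 428; Band 2 + 122 → 475; Band 3 + 80 → 795; Band 4 + 122 → 1712; Band 5 + 122 → 2564
→ [428, 475, 795, 1712, 2564]
[period 3]
Births: 795 × 0.216 = 172
Band 2: 428 × 0.971 = 416
Band 3: 475 × 0.962 = 457
Band 4: 795 × 0.959 = 762
Band 5: 1712 × 0.954 + 2564 × 0.53 = 1633 + 1359 = 2992
Net migration: Band 1 + 70 → 242; Band 2 + 122 → 538; Band 3 + 80 → 537; Band 4 + 122 → 884; Band 5 + 122 → 3114
→ [242, 538, 537, 884, 3114]
Total: 5870 → 5315; change = -555; percentage change = -9.5%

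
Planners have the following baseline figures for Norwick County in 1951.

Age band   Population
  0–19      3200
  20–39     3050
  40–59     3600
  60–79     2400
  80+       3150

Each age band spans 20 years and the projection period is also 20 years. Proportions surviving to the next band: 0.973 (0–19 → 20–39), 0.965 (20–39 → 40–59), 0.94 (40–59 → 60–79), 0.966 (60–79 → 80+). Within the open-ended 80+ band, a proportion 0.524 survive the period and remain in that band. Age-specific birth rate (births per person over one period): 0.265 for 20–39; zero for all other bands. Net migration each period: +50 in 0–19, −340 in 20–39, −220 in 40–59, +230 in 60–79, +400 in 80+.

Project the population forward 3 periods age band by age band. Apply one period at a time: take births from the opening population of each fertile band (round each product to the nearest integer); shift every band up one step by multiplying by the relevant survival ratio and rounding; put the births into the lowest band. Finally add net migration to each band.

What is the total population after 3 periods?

9736

[period 1]
Births: 3050 × 0.265 = 808
20–39: 3200 × 0.973 = 3114
40–59: 3050 × 0.965 = 2943
60–79: 3600 × 0.94 = 3384
80+: 2400 × 0.966 + 3150 × 0.524 = 2318 + 1651 = 3969
Net migration: 0–19 + 50 → 858; 20–39 − 340 → 2774; 40–59 − 220 → 2723; 60–79 + 230 → 3614; 80+ + 400 → 4369
→ [858, 2774, 2723, 3614, 4369]
[period 2]
Births: 2774 × 0.265 = 735
20–39: 858 × 0.973 = 835
40–59: 2774 × 0.965 = 2677
60–79: 2723 × 0.94 = 2560
80+: 3614 × 0.966 + 4369 × 0.524 = 3491 + 2289 = 5780
Net migration: 0–19 + 50 → 785; 20–39 − 340 → 495; 40–59 − 220 → 2457; 60–79 + 230 → 2790; 80+ + 400 → 6180
→ [785, 495, 2457, 2790, 6180]
[period 3]
Births: 495 × 0.265 = 131
20–39: 785 × 0.973 = 764
40–59: 495 × 0.965 = 478
60–79: 2457 × 0.94 = 2310
80+: 2790 × 0.966 + 6180 × 0.524 = 2695 + 3238 = 5933
Net migration: 0–19 + 50 → 181; 20–39 − 340 → 424; 40–59 − 220 → 258; 60–79 + 230 → 2540; 80+ + 400 → 6333
→ [181, 424, 258, 2540, 6333]
Total after period 3: 181 + 424 + 258 + 2540 + 6333 = 9736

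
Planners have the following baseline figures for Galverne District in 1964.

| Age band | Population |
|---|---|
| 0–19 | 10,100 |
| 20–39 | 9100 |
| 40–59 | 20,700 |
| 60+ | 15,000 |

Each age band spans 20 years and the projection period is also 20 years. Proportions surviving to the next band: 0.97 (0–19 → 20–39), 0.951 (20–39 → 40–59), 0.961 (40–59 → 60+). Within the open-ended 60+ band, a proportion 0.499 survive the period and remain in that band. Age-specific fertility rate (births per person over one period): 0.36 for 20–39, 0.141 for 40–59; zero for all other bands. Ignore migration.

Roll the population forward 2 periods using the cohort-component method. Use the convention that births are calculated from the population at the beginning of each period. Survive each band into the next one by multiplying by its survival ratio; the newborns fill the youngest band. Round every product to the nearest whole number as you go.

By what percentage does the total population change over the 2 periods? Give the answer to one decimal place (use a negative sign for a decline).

-23.4

Period 1.
Births: 9100 × 0.36 = 3276 ; 20700 × 0.141 = 2919 → total 6195
20–39: 10100 × 0.97 = 9797
40–59: 9100 × 0.951 = 8654
60+: 20700 × 0.961 + 15000 × 0.499 = 19893 + 7485 = 27378
→ [6195, 9797, 8654, 27378]
Period 2.
Births: 9797 × 0.36 = 3527 ; 8654 × 0.141 = 1220 → total 4747
20–39: 6195 × 0.97 = 6009
40–59: 9797 × 0.951 = 9317
60+: 8654 × 0.961 + 27378 × 0.499 = 8316 + 13662 = 21978
→ [4747, 6009, 9317, 21978]
Total: 54900 → 42051; change = -12849; percentage change = -23.4%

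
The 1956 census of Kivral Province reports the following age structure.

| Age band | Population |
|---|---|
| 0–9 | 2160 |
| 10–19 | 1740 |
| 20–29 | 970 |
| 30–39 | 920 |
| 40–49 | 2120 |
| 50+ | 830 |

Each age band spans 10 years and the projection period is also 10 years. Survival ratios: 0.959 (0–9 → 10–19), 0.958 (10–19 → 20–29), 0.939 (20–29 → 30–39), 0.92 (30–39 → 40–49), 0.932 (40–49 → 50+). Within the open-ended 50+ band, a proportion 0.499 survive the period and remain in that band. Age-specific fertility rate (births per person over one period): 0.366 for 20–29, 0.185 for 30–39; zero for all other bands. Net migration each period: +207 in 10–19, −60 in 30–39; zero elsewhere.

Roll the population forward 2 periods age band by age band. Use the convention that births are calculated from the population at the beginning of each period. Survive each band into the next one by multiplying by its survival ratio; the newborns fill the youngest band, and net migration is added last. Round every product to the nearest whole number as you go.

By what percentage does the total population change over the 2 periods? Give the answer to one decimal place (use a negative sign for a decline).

— Period 1 —
Births: 970 × 0.366 = 355 ; 920 × 0.185 = 170 → 525
10–19: 2160 × 0.959 = 2071
20–29: 1740 × 0.958 = 1667
30–39: 970 × 0.939 = 911
40–49: 920 × 0.92 = 846
50+: 2120 × 0.932 + 830 × 0.499 = 1976 + 414 = 2390
Net migration: 10–19 + 207 → 2278; 30–39 − 60 → 851
Population now: 0–9=525, 10–19=2278, 20–29=1667, 30–39=851, 40–49=846, 50+=2390
— Period 2 —
Births: 1667 × 0.366 = 610 ; 851 × 0.185 = 157 → 767
10–19: 525 × 0.959 = 503
20–29: 2278 × 0.958 = 2182
30–39: 1667 × 0.939 = 1565
40–49: 851 × 0.92 = 783
50+: 846 × 0.932 + 2390 × 0.499 = 788 + 1193 = 1981
Net migration: 10–19 + 207 → 710; 30–39 − 60 → 1505
Population now: 0–9=767, 10–19=710, 20–29=2182, 30–39=1505, 40–49=783, 50+=1981
Total: 8740 → 7928; change = -812; percentage change = -9.3%

-9.3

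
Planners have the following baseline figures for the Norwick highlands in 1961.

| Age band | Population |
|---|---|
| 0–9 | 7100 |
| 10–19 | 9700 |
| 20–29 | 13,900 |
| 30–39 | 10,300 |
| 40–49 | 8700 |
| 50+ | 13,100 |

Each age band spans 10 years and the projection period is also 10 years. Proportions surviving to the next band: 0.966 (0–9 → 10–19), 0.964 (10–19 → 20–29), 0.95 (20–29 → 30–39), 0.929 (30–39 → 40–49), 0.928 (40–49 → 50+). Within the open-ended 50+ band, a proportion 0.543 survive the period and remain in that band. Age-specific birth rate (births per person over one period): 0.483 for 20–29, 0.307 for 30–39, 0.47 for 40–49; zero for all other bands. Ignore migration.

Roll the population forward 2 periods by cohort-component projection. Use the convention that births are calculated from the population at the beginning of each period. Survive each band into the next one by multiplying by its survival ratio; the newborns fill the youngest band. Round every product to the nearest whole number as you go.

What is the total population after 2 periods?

After projecting period 1:
Births: 13900 × 0.483 = 6714 ; 10300 × 0.307 = 3162 ; 8700 × 0.47 = 4089 ⇒ total 13965
10–19: 7100 × 0.966 = 6859
20–29: 9700 × 0.964 = 9351
30–39: 13900 × 0.95 = 13205
40–49: 10300 × 0.929 = 9569
50+: 8700 × 0.928 + 13100 × 0.543 = 8074 + 7113 = 15187
Giving 13965 / 6859 / 9351 / 13205 / 9569 / 15187.
After projecting period 2:
Births: 9351 × 0.483 = 4517 ; 13205 × 0.307 = 4054 ; 9569 × 0.47 = 4497 ⇒ total 13068
10–19: 13965 × 0.966 = 13490
20–29: 6859 × 0.964 = 6612
30–39: 9351 × 0.95 = 8883
40–49: 13205 × 0.929 = 12267
50+: 9569 × 0.928 + 15187 × 0.543 = 8880 + 8247 = 17127
Giving 13068 / 13490 / 6612 / 8883 / 12267 / 17127.
Total after period 2: 13068 + 13490 + 6612 + 8883 + 12267 + 17127 = 71447

71447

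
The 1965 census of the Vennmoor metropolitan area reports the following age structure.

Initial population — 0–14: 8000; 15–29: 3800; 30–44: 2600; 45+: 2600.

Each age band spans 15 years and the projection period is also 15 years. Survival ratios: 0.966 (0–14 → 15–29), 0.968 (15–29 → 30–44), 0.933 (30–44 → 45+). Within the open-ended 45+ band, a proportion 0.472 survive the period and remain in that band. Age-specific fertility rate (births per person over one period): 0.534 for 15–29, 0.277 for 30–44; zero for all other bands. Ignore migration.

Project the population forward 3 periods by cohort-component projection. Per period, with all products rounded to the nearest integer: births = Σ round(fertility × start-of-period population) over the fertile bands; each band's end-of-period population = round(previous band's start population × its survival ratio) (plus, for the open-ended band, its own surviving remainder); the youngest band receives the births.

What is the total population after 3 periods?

Let group 1 be 0–14 through group 4 = 45+.
[period 1]
Births: 3800 × 0.534 = 2029 ; 2600 × 0.277 = 720 — total 2749
Group 2: 8000 × 0.966 = 7728
Group 3: 3800 × 0.968 = 3678
Group 4: 2600 × 0.933 + 2600 × 0.472 = 2426 + 1227 = 3653
Population now: 0–14=2749, 15–29=7728, 30–44=3678, 45+=3653
[period 2]
Births: 7728 × 0.534 = 4127 ; 3678 × 0.277 = 1019 — total 5146
Group 2: 2749 × 0.966 = 2656
Group 3: 7728 × 0.968 = 7481
Group 4: 3678 × 0.933 + 3653 × 0.472 = 3432 + 1724 = 5156
Population now: 0–14=5146, 15–29=2656, 30–44=7481, 45+=5156
[period 3]
Births: 2656 × 0.534 = 1418 ; 7481 × 0.277 = 2072 — total 3490
Group 2: 5146 × 0.966 = 4971
Group 3: 2656 × 0.968 = 2571
Group 4: 7481 × 0.933 + 5156 × 0.472 = 6980 + 2434 = 9414
Population now: 0–14=3490, 15–29=4971, 30–44=2571, 45+=9414
Total after period 3: 3490 + 4971 + 2571 + 9414 = 20446

20446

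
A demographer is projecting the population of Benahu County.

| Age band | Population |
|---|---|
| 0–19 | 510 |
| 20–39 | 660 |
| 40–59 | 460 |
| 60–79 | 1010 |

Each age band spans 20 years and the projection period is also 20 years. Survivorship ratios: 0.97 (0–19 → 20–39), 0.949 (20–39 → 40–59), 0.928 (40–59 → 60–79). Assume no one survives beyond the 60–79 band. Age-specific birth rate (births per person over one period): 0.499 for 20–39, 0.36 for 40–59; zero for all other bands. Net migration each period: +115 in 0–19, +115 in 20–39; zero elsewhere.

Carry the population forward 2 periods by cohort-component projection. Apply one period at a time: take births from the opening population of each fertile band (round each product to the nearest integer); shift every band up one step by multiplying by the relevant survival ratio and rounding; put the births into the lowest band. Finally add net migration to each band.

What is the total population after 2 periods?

Call the groups 1 to 4, youngest first.
Period 1:
Births: 660 × 0.499 = 329, 460 × 0.36 = 166 ⇒ total 495
Group 2: 510 × 0.97 = 495
Group 3: 660 × 0.949 = 626
Group 4: 460 × 0.928 = 427
Net migration: Group 1 + 115 → 610; Group 2 + 115 → 610
End of period: [610, 610, 626, 427]
Period 2:
Births: 610 × 0.499 = 304, 626 × 0.36 = 225 ⇒ total 529
Group 2: 610 × 0.97 = 592
Group 3: 610 × 0.949 = 579
Group 4: 626 × 0.928 = 581
Net migration: Group 1 + 115 → 644; Group 2 + 115 → 707
End of period: [644, 707, 579, 581]
Total after period 2: 644 + 707 + 579 + 581 = 2511

2511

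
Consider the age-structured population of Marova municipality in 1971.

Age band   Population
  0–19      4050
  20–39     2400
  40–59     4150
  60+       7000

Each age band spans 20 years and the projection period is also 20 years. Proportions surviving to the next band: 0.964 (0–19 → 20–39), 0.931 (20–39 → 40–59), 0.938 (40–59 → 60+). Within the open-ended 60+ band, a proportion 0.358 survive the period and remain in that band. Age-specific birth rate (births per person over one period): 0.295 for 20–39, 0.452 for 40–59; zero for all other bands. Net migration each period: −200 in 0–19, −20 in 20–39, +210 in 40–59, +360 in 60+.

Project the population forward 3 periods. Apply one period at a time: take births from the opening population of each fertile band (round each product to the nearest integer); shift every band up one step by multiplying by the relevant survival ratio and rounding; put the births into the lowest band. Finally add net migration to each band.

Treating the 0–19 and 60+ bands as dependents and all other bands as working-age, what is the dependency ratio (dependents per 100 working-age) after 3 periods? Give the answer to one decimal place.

Period 1.
Births: 2400 × 0.295 = 708 ; 4150 × 0.452 = 1876 → 2584
20–39: 4050 × 0.964 = 3904
40–59: 2400 × 0.931 = 2234
60+: 4150 × 0.938 + 7000 × 0.358 = 3893 + 2506 = 6399
Net migration: 0–19 − 200 → 2384; 20–39 − 20 → 3884; 40–59 + 210 → 2444; 60+ + 360 → 6759
Population now: 0–19=2384, 20–39=3884, 40–59=2444, 60+=6759
Period 2.
Births: 3884 × 0.295 = 1146 ; 2444 × 0.452 = 1105 → 2251
20–39: 2384 × 0.964 = 2298
40–59: 3884 × 0.931 = 3616
60+: 2444 × 0.938 + 6759 × 0.358 = 2292 + 2420 = 4712
Net migration: 0–19 − 200 → 2051; 20–39 − 20 → 2278; 40–59 + 210 → 3826; 60+ + 360 → 5072
Population now: 0–19=2051, 20–39=2278, 40–59=3826, 60+=5072
Period 3.
Births: 2278 × 0.295 = 672 ; 3826 × 0.452 = 1729 → 2401
20–39: 2051 × 0.964 = 1977
40–59: 2278 × 0.931 = 2121
60+: 3826 × 0.938 + 5072 × 0.358 = 3589 + 1816 = 5405
Net migration: 0–19 − 200 → 2201; 20–39 − 20 → 1957; 40–59 + 210 → 2331; 60+ + 360 → 5765
Population now: 0–19=2201, 20–39=1957, 40–59=2331, 60+=5765
Dependents (band 0–19 + band 60+) = 2201 + 5765 = 7966; working-age = 4288; ratio = 7966/4288 × 100 = 185.8

185.8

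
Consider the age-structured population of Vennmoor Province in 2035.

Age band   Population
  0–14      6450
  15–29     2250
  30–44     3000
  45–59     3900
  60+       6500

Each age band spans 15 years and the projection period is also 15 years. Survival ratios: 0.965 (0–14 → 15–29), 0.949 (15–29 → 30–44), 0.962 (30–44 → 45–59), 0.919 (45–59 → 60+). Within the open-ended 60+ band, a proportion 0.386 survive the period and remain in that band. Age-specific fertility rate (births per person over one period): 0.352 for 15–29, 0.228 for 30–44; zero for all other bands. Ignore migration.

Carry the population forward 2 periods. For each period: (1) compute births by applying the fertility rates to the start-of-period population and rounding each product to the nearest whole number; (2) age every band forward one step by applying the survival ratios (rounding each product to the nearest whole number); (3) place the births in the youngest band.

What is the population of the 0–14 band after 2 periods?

2678

Call the bands 1 to 5, youngest first.
After projecting period 1:
Births: 2250 × 0.352 = 792, 3000 × 0.228 = 684 ⇒ total 1476
Band 2: 6450 × 0.965 = 6224
Band 3: 2250 × 0.949 = 2135
Band 4: 3000 × 0.962 = 2886
Band 5: 3900 × 0.919 + 6500 × 0.386 = 3584 + 2509 = 6093
→ [1476, 6224, 2135, 2886, 6093]
After projecting period 2:
Births: 6224 × 0.352 = 2191, 2135 × 0.228 = 487 ⇒ total 2678
Band 2: 1476 × 0.965 = 1424
Band 3: 6224 × 0.949 = 5907
Band 4: 2135 × 0.962 = 2054
Band 5: 2886 × 0.919 + 6093 × 0.386 = 2652 + 2352 = 5004
→ [2678, 1424, 5907, 2054, 5004]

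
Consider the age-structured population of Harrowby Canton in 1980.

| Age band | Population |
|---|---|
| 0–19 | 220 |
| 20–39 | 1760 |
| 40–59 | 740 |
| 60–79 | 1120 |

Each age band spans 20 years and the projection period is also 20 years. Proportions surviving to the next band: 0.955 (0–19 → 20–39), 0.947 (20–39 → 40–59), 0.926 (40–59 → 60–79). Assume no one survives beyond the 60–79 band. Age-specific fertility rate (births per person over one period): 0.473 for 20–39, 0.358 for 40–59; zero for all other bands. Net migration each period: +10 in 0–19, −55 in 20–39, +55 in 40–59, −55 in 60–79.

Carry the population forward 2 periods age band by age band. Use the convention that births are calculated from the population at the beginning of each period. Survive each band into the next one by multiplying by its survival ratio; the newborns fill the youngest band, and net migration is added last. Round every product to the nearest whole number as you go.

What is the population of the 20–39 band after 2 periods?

Period 1:
Births: 1760 * 0.473 = 832  |  740 * 0.358 = 265 → 1097
20–39: 220 * 0.955 = 210
40–59: 1760 * 0.947 = 1667
60–79: 740 * 0.926 = 685
Net migration: 0–19 + 10 → 1107; 20–39 − 55 → 155; 40–59 + 55 → 1722; 60–79 − 55 → 630
→ [1107, 155, 1722, 630]
Period 2:
Births: 155 * 0.473 = 73  |  1722 * 0.358 = 616 → 689
20–39: 1107 * 0.955 = 1057
40–59: 155 * 0.947 = 147
60–79: 1722 * 0.926 = 1595
Net migration: 0–19 + 10 → 699; 20–39 − 55 → 1002; 40–59 + 55 → 202; 60–79 − 55 → 1540
→ [699, 1002, 202, 1540]

1002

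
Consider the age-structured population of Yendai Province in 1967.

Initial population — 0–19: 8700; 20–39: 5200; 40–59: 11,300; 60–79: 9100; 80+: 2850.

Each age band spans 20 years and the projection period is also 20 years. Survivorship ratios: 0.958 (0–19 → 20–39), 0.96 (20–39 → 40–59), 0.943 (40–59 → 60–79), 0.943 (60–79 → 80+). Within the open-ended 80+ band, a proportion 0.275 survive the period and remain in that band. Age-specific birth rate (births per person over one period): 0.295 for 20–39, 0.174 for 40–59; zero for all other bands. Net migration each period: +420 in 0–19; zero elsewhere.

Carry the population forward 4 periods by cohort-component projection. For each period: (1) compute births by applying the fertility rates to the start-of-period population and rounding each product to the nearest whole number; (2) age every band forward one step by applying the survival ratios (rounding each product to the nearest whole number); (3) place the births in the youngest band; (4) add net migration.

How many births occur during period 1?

3500

— Period 1 —
Births: 5200 × 0.295 = 1534  |  11300 × 0.174 = 1966 — total 3500
20–39: 8700 × 0.958 = 8335
40–59: 5200 × 0.96 = 4992
60–79: 11300 × 0.943 = 10656
80+: 9100 × 0.943 + 2850 × 0.275 = 8581 + 784 = 9365
Net migration: 0–19 + 420 → 3920
→ [3920, 8335, 4992, 10656, 9365]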